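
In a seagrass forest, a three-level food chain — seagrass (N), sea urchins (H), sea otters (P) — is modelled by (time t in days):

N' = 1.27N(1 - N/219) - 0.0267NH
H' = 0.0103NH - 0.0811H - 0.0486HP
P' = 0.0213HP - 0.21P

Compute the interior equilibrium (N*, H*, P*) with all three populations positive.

From dP/dt = 0: 0.0213H* = 0.21, so H* = 9.86.
From dN/dt = 0: 1.27(1 - N*/219) = 0.0267·9.86, giving N* = 219·(1 - 0.207) = 174.
From dH/dt = 0: 0.0103·174 - 0.0811 = 0.0486P*, so P* = 1.71/0.0486 = 35.1.

N* ≈ 174, H* ≈ 9.86, P* ≈ 35.1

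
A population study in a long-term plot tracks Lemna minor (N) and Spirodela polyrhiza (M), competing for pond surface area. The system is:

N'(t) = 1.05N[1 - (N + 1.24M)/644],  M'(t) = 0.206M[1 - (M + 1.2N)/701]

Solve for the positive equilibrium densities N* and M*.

Setting both brackets to zero gives the nullclines N + 1.24M = 644 and 1.2N + M = 701.
Substituting M = 701 - 1.2N into the first: N(1 - 1.24·1.2) = 644 - 1.24·701.
So N* = -225/-0.488 = 462, and then M* = 701 - 1.2·462 = 147.

N* ≈ 462, M* ≈ 147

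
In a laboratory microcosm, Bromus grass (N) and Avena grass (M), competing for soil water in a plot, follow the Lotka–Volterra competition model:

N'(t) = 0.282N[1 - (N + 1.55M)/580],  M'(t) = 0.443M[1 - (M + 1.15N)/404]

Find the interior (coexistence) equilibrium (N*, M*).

Setting both brackets to zero gives the nullclines N + 1.55M = 580 and 1.15N + M = 404.
Substituting M = 404 - 1.15N into the first: N(1 - 1.55·1.15) = 580 - 1.55·404.
So N* = -46.2/-0.782 = 59, and then M* = 404 - 1.15·59 = 336.

N* ≈ 59, M* ≈ 336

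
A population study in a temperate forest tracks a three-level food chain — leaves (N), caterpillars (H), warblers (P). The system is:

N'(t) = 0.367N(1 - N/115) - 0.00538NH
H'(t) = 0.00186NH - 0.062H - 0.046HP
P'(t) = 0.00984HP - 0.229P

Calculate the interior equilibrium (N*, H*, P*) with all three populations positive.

From dP/dt = 0: 0.00984H* = 0.229, so H* = 23.3.
From dN/dt = 0: 0.367(1 - N*/115) = 0.00538·23.3, giving N* = 115·(1 - 0.341) = 75.8.
From dH/dt = 0: 0.00186·75.8 - 0.062 = 0.046P*, so P* = 0.0789/0.046 = 1.72.

N* ≈ 75.8, H* ≈ 23.3, P* ≈ 1.72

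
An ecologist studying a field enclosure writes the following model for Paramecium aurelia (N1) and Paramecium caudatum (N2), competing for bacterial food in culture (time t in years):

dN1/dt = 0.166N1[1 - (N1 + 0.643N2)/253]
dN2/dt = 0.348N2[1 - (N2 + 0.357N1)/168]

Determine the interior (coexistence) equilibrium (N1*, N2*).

Setting both brackets to zero gives the nullclines N1 + 0.643N2 = 253 and 0.357N1 + N2 = 168.
Substituting N2 = 168 - 0.357N1 into the first: N1(1 - 0.643·0.357) = 253 - 0.643·168.
So N1* = 145/0.77 = 188, and then N2* = 168 - 0.357·188 = 101.

N1* ≈ 188, N2* ≈ 101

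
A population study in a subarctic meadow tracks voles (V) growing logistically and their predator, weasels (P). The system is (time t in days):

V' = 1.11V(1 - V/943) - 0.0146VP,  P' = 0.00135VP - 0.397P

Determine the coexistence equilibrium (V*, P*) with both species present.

From dP/dt = 0 with P > 0: 0.00135V* = 0.397, so V* = 294.
Substitute into dV/dt = 0: 1.11(1 - 294/943) = 0.0146P*.
The bracket is 0.688, giving P* = 0.764/0.0146 = 52.3.

V* ≈ 294, P* ≈ 52.3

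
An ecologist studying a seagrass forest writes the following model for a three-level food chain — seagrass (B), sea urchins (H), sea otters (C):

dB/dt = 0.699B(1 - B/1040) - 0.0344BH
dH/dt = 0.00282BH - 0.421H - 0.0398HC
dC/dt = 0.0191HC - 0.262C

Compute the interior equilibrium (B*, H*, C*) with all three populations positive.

From dC/dt = 0: 0.0191H* = 0.262, so H* = 13.7.
From dB/dt = 0: 0.699(1 - B*/1040) = 0.0344·13.7, giving B* = 1040·(1 - 0.675) = 338.
From dH/dt = 0: 0.00282·338 - 0.421 = 0.0398C*, so C* = 0.532/0.0398 = 13.4.

B* ≈ 338, H* ≈ 13.7, C* ≈ 13.4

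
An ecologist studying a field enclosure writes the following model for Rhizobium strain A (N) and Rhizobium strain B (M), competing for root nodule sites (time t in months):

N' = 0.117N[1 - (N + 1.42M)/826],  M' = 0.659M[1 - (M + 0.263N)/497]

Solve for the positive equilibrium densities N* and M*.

N* ≈ 192, M* ≈ 447

Setting both brackets to zero gives the nullclines N + 1.42M = 826 and 0.263N + M = 497.
Substituting M = 497 - 0.263N into the first: N(1 - 1.42·0.263) = 826 - 1.42·497.
So N* = 120/0.627 = 192, and then M* = 497 - 0.263·192 = 447.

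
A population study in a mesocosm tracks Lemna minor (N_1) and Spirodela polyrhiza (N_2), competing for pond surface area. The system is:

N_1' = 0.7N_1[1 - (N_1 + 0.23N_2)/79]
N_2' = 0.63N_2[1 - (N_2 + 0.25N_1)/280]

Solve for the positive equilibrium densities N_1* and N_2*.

N_1* ≈ 15.5, N_2* ≈ 276

Setting both brackets to zero gives the nullclines N_1 + 0.23N_2 = 79 and 0.25N_1 + N_2 = 280.
Substituting N_2 = 280 - 0.25N_1 into the first: N_1(1 - 0.23·0.25) = 79 - 0.23·280.
So N_1* = 14.6/0.943 = 15.5, and then N_2* = 280 - 0.25·15.5 = 276.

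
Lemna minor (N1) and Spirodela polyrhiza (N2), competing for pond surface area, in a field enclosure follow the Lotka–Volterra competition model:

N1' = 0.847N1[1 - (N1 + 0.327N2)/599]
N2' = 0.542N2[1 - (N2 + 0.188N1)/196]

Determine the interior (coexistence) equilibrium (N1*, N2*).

Setting both brackets to zero gives the nullclines N1 + 0.327N2 = 599 and 0.188N1 + N2 = 196.
Substituting N2 = 196 - 0.188N1 into the first: N1(1 - 0.327·0.188) = 599 - 0.327·196.
So N1* = 535/0.939 = 570, and then N2* = 196 - 0.188·570 = 88.9.

N1* ≈ 570, N2* ≈ 88.9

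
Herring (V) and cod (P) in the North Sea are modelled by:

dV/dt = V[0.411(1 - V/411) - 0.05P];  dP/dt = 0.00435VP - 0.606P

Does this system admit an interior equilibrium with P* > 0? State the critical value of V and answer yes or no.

The predator equation gives dP/dt > 0 only when V > 0.606/0.00435 = 139.
Without the predator, V → K = 411. Since 411 > 139, the predator can invade and persist.

Threshold V = 139; K > 139, so yes, the predator persists.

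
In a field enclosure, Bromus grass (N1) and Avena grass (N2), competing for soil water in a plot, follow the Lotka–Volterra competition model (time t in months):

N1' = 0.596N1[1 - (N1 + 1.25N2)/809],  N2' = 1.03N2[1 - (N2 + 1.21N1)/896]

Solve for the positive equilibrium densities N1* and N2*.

N1* ≈ 607, N2* ≈ 162

Setting both brackets to zero gives the nullclines N1 + 1.25N2 = 809 and 1.21N1 + N2 = 896.
Substituting N2 = 896 - 1.21N1 into the first: N1(1 - 1.25·1.21) = 809 - 1.25·896.
So N1* = -311/-0.512 = 607, and then N2* = 896 - 1.21·607 = 162.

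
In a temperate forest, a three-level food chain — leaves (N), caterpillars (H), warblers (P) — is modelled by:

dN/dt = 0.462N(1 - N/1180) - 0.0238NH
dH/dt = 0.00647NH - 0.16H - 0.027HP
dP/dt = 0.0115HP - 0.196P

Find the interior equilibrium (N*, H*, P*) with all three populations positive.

From dP/dt = 0: 0.0115H* = 0.196, so H* = 17.
From dN/dt = 0: 0.462(1 - N*/1180) = 0.0238·17, giving N* = 1180·(1 - 0.878) = 144.
From dH/dt = 0: 0.00647·144 - 0.16 = 0.027P*, so P* = 0.771/0.027 = 28.6.

N* ≈ 144, H* ≈ 17, P* ≈ 28.6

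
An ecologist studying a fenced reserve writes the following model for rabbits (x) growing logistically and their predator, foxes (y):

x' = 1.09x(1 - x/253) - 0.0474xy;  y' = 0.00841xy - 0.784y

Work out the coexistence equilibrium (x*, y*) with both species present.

From dy/dt = 0 with y > 0: 0.00841x* = 0.784, so x* = 93.2.
Substitute into dx/dt = 0: 1.09(1 - 93.2/253) = 0.0474y*.
The bracket is 0.632, giving y* = 0.688/0.0474 = 14.5.

x* ≈ 93.2, y* ≈ 14.5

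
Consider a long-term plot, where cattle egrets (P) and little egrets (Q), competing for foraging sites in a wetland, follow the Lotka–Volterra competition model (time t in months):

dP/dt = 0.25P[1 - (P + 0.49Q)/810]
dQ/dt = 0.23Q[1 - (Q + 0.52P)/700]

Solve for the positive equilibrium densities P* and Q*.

Setting both brackets to zero gives the nullclines P + 0.49Q = 810 and 0.52P + Q = 700.
Substituting Q = 700 - 0.52P into the first: P(1 - 0.49·0.52) = 810 - 0.49·700.
So P* = 467/0.745 = 627, and then Q* = 700 - 0.52·627 = 374.

P* ≈ 627, Q* ≈ 374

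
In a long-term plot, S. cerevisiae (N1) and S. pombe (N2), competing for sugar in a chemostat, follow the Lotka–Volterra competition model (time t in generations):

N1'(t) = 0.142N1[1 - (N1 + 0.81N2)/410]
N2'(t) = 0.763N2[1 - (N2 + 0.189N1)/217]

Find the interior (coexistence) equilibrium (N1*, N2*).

Setting both brackets to zero gives the nullclines N1 + 0.81N2 = 410 and 0.189N1 + N2 = 217.
Substituting N2 = 217 - 0.189N1 into the first: N1(1 - 0.81·0.189) = 410 - 0.81·217.
So N1* = 234/0.847 = 277, and then N2* = 217 - 0.189·277 = 165.

N1* ≈ 277, N2* ≈ 165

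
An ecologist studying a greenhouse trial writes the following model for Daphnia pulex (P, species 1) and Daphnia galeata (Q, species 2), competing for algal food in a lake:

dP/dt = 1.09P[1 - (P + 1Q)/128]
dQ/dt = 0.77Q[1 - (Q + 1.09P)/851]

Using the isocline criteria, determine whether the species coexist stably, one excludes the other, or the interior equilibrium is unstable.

species 2 excludes species 1

Compare the nullcline intercepts: K1/α12 = 128/1 = 128 < K2 = 851; K2/α21 = 851/1.09 = 781 > K1 = 128.
Since the inequalities point opposite ways, species 2 can invade but species 1 cannot.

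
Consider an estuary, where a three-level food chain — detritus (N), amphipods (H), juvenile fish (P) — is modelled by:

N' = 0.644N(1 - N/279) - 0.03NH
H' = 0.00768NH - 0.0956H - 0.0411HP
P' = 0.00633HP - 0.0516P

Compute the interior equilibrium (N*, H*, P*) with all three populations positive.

N* ≈ 173, H* ≈ 8.15, P* ≈ 30

From dP/dt = 0: 0.00633H* = 0.0516, so H* = 8.15.
From dN/dt = 0: 0.644(1 - N*/279) = 0.03·8.15, giving N* = 279·(1 - 0.38) = 173.
From dH/dt = 0: 0.00768·173 - 0.0956 = 0.0411P*, so P* = 1.23/0.0411 = 30.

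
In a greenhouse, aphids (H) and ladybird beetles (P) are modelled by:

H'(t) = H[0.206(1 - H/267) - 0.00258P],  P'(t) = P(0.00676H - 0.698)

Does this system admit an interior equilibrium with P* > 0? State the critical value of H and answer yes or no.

The predator equation gives dP/dt > 0 only when H > 0.698/0.00676 = 103.
Without the predator, H → K = 267. Since 267 > 103, the predator can invade and persist.

Threshold H = 103; K > 103, so yes, the predator persists.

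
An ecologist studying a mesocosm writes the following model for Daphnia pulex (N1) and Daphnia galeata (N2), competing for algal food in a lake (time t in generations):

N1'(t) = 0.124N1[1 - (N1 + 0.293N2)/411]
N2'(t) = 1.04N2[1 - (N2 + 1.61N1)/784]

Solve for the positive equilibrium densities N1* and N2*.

Setting both brackets to zero gives the nullclines N1 + 0.293N2 = 411 and 1.61N1 + N2 = 784.
Substituting N2 = 784 - 1.61N1 into the first: N1(1 - 0.293·1.61) = 411 - 0.293·784.
So N1* = 181/0.528 = 343, and then N2* = 784 - 1.61·343 = 231.

N1* ≈ 343, N2* ≈ 231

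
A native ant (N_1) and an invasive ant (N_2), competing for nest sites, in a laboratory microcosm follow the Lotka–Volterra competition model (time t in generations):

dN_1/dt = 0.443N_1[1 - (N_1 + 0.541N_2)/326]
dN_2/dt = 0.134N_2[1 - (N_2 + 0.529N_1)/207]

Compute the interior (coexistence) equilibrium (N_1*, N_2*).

N_1* ≈ 300, N_2* ≈ 48.4

Setting both brackets to zero gives the nullclines N_1 + 0.541N_2 = 326 and 0.529N_1 + N_2 = 207.
Substituting N_2 = 207 - 0.529N_1 into the first: N_1(1 - 0.541·0.529) = 326 - 0.541·207.
So N_1* = 214/0.714 = 300, and then N_2* = 207 - 0.529·300 = 48.4.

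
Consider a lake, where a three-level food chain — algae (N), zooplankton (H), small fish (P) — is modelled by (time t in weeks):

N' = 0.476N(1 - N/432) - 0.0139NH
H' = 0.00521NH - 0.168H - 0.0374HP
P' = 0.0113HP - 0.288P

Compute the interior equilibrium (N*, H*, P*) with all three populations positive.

From dP/dt = 0: 0.0113H* = 0.288, so H* = 25.5.
From dN/dt = 0: 0.476(1 - N*/432) = 0.0139·25.5, giving N* = 432·(1 - 0.744) = 110.
From dH/dt = 0: 0.00521·110 - 0.168 = 0.0374P*, so P* = 0.408/0.0374 = 10.9.

N* ≈ 110, H* ≈ 25.5, P* ≈ 10.9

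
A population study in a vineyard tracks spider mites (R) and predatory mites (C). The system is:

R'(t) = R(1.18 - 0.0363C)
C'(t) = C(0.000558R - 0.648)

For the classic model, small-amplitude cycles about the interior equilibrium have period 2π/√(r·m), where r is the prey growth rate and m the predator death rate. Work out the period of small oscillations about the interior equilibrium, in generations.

Here r = 1.18 and m = 0.648, so r·m = 0.765.
ω = √0.765 = 0.874 per generation, hence T = 2π/ω ≈ 7.19 generations.

T ≈ 7.19 generations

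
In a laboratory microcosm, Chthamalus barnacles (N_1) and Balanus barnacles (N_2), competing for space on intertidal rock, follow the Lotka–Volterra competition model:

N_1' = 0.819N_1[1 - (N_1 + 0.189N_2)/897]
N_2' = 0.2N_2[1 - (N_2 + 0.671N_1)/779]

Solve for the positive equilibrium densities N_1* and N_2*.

N_1* ≈ 859, N_2* ≈ 203

Setting both brackets to zero gives the nullclines N_1 + 0.189N_2 = 897 and 0.671N_1 + N_2 = 779.
Substituting N_2 = 779 - 0.671N_1 into the first: N_1(1 - 0.189·0.671) = 897 - 0.189·779.
So N_1* = 750/0.873 = 859, and then N_2* = 779 - 0.671·859 = 203.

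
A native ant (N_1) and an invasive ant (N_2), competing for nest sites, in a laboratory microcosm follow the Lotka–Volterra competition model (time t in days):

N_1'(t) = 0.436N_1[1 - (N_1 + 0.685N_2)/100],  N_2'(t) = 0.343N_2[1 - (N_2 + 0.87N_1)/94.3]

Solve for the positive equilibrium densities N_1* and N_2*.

Setting both brackets to zero gives the nullclines N_1 + 0.685N_2 = 100 and 0.87N_1 + N_2 = 94.3.
Substituting N_2 = 94.3 - 0.87N_1 into the first: N_1(1 - 0.685·0.87) = 100 - 0.685·94.3.
So N_1* = 35.4/0.404 = 87.6, and then N_2* = 94.3 - 0.87·87.6 = 18.1.

N_1* ≈ 87.6, N_2* ≈ 18.1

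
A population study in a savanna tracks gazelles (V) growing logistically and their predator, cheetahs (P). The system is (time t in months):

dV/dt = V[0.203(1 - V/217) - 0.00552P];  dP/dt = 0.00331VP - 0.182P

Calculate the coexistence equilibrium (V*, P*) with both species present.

From dP/dt = 0 with P > 0: 0.00331V* = 0.182, so V* = 55.
Substitute into dV/dt = 0: 0.203(1 - 55/217) = 0.00552P*.
The bracket is 0.747, giving P* = 0.152/0.00552 = 27.5.

V* ≈ 55, P* ≈ 27.5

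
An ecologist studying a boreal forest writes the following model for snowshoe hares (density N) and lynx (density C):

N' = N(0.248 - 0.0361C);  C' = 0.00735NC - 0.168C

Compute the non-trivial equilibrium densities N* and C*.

N* ≈ 22.9, C* ≈ 6.87

Set dC/dt = 0 with C > 0: 0.00735N - 0.168 = 0, so N* = 0.168/0.00735 = 22.9.
Set dN/dt = 0 with N > 0: 0.248 - 0.0361C = 0, so C* = 0.248/0.0361 = 6.87.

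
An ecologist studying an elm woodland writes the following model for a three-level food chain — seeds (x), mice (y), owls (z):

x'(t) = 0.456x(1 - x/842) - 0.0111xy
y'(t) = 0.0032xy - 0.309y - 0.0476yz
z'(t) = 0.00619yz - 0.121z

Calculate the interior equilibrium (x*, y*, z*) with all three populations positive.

From dz/dt = 0: 0.00619y* = 0.121, so y* = 19.5.
From dx/dt = 0: 0.456(1 - x*/842) = 0.0111·19.5, giving x* = 842·(1 - 0.476) = 441.
From dy/dt = 0: 0.0032·441 - 0.309 = 0.0476z*, so z* = 1.1/0.0476 = 23.2.

x* ≈ 441, y* ≈ 19.5, z* ≈ 23.2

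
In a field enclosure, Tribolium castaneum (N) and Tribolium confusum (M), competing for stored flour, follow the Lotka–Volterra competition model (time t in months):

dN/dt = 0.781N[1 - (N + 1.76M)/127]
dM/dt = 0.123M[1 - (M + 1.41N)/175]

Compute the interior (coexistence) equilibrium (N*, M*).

N* ≈ 122, M* ≈ 2.75

Setting both brackets to zero gives the nullclines N + 1.76M = 127 and 1.41N + M = 175.
Substituting M = 175 - 1.41N into the first: N(1 - 1.76·1.41) = 127 - 1.76·175.
So N* = -181/-1.48 = 122, and then M* = 175 - 1.41·122 = 2.75.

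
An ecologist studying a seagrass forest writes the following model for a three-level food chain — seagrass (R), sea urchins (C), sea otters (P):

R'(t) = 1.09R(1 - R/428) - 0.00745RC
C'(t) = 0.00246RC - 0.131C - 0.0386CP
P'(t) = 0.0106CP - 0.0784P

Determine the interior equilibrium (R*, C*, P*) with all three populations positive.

From dP/dt = 0: 0.0106C* = 0.0784, so C* = 7.4.
From dR/dt = 0: 1.09(1 - R*/428) = 0.00745·7.4, giving R* = 428·(1 - 0.0506) = 406.
From dC/dt = 0: 0.00246·406 - 0.131 = 0.0386P*, so P* = 0.869/0.0386 = 22.5.

R* ≈ 406, C* ≈ 7.4, P* ≈ 22.5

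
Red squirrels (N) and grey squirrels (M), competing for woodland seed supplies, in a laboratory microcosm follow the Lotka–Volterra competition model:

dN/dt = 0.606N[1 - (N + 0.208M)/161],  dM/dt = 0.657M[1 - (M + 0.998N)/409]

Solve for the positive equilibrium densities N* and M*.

Setting both brackets to zero gives the nullclines N + 0.208M = 161 and 0.998N + M = 409.
Substituting M = 409 - 0.998N into the first: N(1 - 0.208·0.998) = 161 - 0.208·409.
So N* = 75.9/0.792 = 95.8, and then M* = 409 - 0.998·95.8 = 313.

N* ≈ 95.8, M* ≈ 313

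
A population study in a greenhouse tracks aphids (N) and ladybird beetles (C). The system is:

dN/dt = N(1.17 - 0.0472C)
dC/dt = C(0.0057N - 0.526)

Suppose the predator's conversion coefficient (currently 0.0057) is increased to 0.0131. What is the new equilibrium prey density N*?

At the interior fixed point, setting dC/dt = 0 with C > 0 fixes N* = (predator death rate)/(NC coefficient) — independent of the other coefficients.
With the change, N* = 0.526/0.0131 = 40.2; it falls from 92.3.

N* ≈ 40.2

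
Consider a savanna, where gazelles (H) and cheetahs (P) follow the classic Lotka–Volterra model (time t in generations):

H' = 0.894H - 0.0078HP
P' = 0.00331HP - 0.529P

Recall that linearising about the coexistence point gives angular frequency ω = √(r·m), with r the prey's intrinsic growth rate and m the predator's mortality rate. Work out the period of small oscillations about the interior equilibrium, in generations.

Here r = 0.894 and m = 0.529, so r·m = 0.473.
ω = √0.473 = 0.688 per generation, hence T = 2π/ω ≈ 9.14 generations.

T ≈ 9.14 generations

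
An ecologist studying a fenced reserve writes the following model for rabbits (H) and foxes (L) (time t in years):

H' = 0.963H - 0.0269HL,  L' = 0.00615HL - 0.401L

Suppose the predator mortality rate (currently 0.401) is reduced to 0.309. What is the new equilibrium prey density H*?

At the interior fixed point, setting dL/dt = 0 with L > 0 fixes H* = (predator death rate)/(HL coefficient) — independent of the other coefficients.
With the change, H* = 0.309/0.00615 = 50.2; it falls from 65.2.

H* ≈ 50.2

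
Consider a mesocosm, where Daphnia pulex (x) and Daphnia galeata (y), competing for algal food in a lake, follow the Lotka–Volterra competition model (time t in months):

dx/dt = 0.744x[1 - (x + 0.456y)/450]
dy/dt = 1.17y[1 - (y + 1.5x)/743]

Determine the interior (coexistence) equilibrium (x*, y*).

Setting both brackets to zero gives the nullclines x + 0.456y = 450 and 1.5x + y = 743.
Substituting y = 743 - 1.5x into the first: x(1 - 0.456·1.5) = 450 - 0.456·743.
So x* = 111/0.316 = 352, and then y* = 743 - 1.5·352 = 215.

x* ≈ 352, y* ≈ 215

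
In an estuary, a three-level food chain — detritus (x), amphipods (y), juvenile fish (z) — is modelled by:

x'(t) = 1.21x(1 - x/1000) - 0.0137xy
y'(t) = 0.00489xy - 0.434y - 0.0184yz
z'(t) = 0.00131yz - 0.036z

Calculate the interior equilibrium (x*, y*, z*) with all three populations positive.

From dz/dt = 0: 0.00131y* = 0.036, so y* = 27.5.
From dx/dt = 0: 1.21(1 - x*/1000) = 0.0137·27.5, giving x* = 1000·(1 - 0.311) = 689.
From dy/dt = 0: 0.00489·689 - 0.434 = 0.0184z*, so z* = 2.93/0.0184 = 159.

x* ≈ 689, y* ≈ 27.5, z* ≈ 159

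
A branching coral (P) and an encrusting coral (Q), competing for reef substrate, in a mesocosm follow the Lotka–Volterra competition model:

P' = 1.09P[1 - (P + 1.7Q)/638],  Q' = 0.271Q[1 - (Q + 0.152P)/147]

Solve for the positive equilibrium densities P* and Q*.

Setting both brackets to zero gives the nullclines P + 1.7Q = 638 and 0.152P + Q = 147.
Substituting Q = 147 - 0.152P into the first: P(1 - 1.7·0.152) = 638 - 1.7·147.
So P* = 388/0.742 = 523, and then Q* = 147 - 0.152·523 = 67.5.

P* ≈ 523, Q* ≈ 67.5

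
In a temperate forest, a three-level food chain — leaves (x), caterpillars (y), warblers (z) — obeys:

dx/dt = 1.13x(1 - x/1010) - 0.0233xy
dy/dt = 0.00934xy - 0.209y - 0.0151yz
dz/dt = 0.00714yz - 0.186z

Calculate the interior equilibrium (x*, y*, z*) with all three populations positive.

x* ≈ 467, y* ≈ 26.1, z* ≈ 275

From dz/dt = 0: 0.00714y* = 0.186, so y* = 26.1.
From dx/dt = 0: 1.13(1 - x*/1010) = 0.0233·26.1, giving x* = 1010·(1 - 0.537) = 467.
From dy/dt = 0: 0.00934·467 - 0.209 = 0.0151z*, so z* = 4.16/0.0151 = 275.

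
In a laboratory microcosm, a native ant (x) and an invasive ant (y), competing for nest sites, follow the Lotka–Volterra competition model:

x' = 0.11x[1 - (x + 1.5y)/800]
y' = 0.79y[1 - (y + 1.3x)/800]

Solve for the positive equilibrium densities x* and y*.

Setting both brackets to zero gives the nullclines x + 1.5y = 800 and 1.3x + y = 800.
Substituting y = 800 - 1.3x into the first: x(1 - 1.5·1.3) = 800 - 1.5·800.
So x* = -400/-0.95 = 421, and then y* = 800 - 1.3·421 = 253.

x* ≈ 421, y* ≈ 253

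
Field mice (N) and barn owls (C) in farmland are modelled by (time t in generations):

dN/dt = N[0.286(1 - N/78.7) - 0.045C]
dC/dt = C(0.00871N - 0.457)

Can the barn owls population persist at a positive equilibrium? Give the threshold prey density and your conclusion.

The predator equation gives dC/dt > 0 only when N > 0.457/0.00871 = 52.5.
Without the predator, N → K = 78.7. Since 78.7 > 52.5, the predator can invade and persist.

Threshold N = 52.5; K > 52.5, so yes, the predator persists.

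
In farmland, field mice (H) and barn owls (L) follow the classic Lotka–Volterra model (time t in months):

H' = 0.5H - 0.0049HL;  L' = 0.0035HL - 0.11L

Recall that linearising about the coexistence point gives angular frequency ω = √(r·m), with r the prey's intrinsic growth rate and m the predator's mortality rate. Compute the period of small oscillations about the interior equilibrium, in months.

T ≈ 26.8 months

Here r = 0.5 and m = 0.11, so r·m = 0.055.
ω = √0.055 = 0.235 per month, hence T = 2π/ω ≈ 26.8 months.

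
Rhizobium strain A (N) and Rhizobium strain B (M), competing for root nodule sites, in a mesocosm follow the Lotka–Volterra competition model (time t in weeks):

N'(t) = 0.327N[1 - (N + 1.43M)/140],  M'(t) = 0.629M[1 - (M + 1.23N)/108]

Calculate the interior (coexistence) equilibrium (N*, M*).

N* ≈ 19, M* ≈ 84.6

Setting both brackets to zero gives the nullclines N + 1.43M = 140 and 1.23N + M = 108.
Substituting M = 108 - 1.23N into the first: N(1 - 1.43·1.23) = 140 - 1.43·108.
So N* = -14.4/-0.759 = 19, and then M* = 108 - 1.23·19 = 84.6.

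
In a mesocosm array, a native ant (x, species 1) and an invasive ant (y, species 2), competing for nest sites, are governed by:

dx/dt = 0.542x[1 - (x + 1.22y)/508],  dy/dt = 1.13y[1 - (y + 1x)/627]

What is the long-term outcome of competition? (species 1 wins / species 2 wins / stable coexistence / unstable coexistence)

Compare the nullcline intercepts: K1/α12 = 508/1.22 = 416 < K2 = 627; K2/α21 = 627/1 = 627 > K1 = 508.
Since the inequalities point opposite ways, species 2 can invade but species 1 cannot.

species 2 excludes species 1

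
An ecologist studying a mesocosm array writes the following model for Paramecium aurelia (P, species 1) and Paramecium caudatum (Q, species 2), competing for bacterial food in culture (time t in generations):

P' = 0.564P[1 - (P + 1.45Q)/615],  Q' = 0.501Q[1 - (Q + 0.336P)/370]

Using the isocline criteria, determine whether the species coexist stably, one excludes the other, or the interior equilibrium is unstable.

Compare the nullcline intercepts: K1/α12 = 615/1.45 = 424 > K2 = 370; K2/α21 = 370/0.336 = 1100 > K1 = 615.
Since both inequalities hold, each species can invade when rare, so the interior equilibrium is stable.

stable coexistence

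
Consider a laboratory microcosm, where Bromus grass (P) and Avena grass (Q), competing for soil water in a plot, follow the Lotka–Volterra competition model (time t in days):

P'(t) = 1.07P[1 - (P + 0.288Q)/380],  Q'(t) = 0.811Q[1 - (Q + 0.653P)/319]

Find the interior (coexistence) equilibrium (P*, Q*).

P* ≈ 355, Q* ≈ 87.3

Setting both brackets to zero gives the nullclines P + 0.288Q = 380 and 0.653P + Q = 319.
Substituting Q = 319 - 0.653P into the first: P(1 - 0.288·0.653) = 380 - 0.288·319.
So P* = 288/0.812 = 355, and then Q* = 319 - 0.653·355 = 87.3.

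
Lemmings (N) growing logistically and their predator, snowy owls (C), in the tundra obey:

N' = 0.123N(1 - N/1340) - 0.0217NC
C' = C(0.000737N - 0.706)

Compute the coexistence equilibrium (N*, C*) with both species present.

From dC/dt = 0 with C > 0: 0.000737N* = 0.706, so N* = 958.
Substitute into dN/dt = 0: 0.123(1 - 958/1340) = 0.0217C*.
The bracket is 0.285, giving C* = 0.0351/0.0217 = 1.62.

N* ≈ 958, C* ≈ 1.62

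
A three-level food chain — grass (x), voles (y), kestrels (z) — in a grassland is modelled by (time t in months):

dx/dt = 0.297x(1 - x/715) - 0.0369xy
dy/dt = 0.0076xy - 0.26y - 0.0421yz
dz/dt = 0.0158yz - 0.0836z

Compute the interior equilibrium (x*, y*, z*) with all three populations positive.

x* ≈ 245, y* ≈ 5.29, z* ≈ 38

From dz/dt = 0: 0.0158y* = 0.0836, so y* = 5.29.
From dx/dt = 0: 0.297(1 - x*/715) = 0.0369·5.29, giving x* = 715·(1 - 0.657) = 245.
From dy/dt = 0: 0.0076·245 - 0.26 = 0.0421z*, so z* = 1.6/0.0421 = 38.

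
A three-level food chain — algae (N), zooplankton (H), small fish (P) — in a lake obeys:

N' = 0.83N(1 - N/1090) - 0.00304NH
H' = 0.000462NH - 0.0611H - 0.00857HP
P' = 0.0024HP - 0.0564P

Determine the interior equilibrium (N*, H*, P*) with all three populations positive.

N* ≈ 996, H* ≈ 23.5, P* ≈ 46.6

From dP/dt = 0: 0.0024H* = 0.0564, so H* = 23.5.
From dN/dt = 0: 0.83(1 - N*/1090) = 0.00304·23.5, giving N* = 1090·(1 - 0.0861) = 996.
From dH/dt = 0: 0.000462·996 - 0.0611 = 0.00857P*, so P* = 0.399/0.00857 = 46.6.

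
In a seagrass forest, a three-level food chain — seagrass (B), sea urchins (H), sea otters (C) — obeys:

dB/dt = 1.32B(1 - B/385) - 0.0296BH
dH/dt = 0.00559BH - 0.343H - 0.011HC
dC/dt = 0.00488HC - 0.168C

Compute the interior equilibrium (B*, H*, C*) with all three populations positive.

From dC/dt = 0: 0.00488H* = 0.168, so H* = 34.4.
From dB/dt = 0: 1.32(1 - B*/385) = 0.0296·34.4, giving B* = 385·(1 - 0.772) = 87.8.
From dH/dt = 0: 0.00559·87.8 - 0.343 = 0.011C*, so C* = 0.148/0.011 = 13.4.

B* ≈ 87.8, H* ≈ 34.4, C* ≈ 13.4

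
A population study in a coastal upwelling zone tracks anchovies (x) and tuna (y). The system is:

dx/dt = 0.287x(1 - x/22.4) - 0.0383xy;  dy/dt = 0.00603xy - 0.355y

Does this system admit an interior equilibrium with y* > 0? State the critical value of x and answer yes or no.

Threshold x = 58.9; K < 58.9, so no, the predator goes extinct.

The predator equation gives dy/dt > 0 only when x > 0.355/0.00603 = 58.9.
Without the predator, x → K = 22.4. Since 22.4 < 58.9, the predator cannot invade.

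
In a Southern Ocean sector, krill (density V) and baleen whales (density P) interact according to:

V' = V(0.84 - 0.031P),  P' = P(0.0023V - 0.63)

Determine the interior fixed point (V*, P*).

V* ≈ 274, P* ≈ 27.1

Set dP/dt = 0 with P > 0: 0.0023V - 0.63 = 0, so V* = 0.63/0.0023 = 274.
Set dV/dt = 0 with V > 0: 0.84 - 0.031P = 0, so P* = 0.84/0.031 = 27.1.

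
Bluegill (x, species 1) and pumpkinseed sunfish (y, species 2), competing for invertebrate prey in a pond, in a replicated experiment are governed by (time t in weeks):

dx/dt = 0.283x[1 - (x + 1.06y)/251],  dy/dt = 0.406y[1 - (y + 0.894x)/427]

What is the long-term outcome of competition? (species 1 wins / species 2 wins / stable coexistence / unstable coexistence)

Compare the nullcline intercepts: K1/α12 = 251/1.06 = 237 < K2 = 427; K2/α21 = 427/0.894 = 478 > K1 = 251.
Since the inequalities point opposite ways, species 2 can invade but species 1 cannot.

species 2 excludes species 1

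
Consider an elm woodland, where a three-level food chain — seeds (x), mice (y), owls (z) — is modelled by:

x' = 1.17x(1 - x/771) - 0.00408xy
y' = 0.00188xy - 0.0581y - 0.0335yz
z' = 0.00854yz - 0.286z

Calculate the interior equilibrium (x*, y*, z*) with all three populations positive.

x* ≈ 681, y* ≈ 33.5, z* ≈ 36.5

From dz/dt = 0: 0.00854y* = 0.286, so y* = 33.5.
From dx/dt = 0: 1.17(1 - x*/771) = 0.00408·33.5, giving x* = 771·(1 - 0.117) = 681.
From dy/dt = 0: 0.00188·681 - 0.0581 = 0.0335z*, so z* = 1.22/0.0335 = 36.5.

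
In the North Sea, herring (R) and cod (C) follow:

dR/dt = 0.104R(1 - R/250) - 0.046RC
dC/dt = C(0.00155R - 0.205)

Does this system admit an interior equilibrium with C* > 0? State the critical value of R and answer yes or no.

The predator equation gives dC/dt > 0 only when R > 0.205/0.00155 = 132.
Without the predator, R → K = 250. Since 250 > 132, the predator can invade and persist.

Threshold R = 132; K > 132, so yes, the predator persists.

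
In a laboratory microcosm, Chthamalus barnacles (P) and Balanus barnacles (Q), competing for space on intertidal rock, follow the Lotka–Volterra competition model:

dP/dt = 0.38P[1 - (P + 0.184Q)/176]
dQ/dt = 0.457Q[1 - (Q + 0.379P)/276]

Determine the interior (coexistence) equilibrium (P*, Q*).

Setting both brackets to zero gives the nullclines P + 0.184Q = 176 and 0.379P + Q = 276.
Substituting Q = 276 - 0.379P into the first: P(1 - 0.184·0.379) = 176 - 0.184·276.
So P* = 125/0.93 = 135, and then Q* = 276 - 0.379·135 = 225.

P* ≈ 135, Q* ≈ 225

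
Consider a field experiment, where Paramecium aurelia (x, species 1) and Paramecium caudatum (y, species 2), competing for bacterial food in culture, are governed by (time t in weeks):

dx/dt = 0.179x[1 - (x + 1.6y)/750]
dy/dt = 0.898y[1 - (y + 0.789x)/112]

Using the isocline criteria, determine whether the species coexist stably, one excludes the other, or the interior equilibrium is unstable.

Compare the nullcline intercepts: K1/α12 = 750/1.6 = 469 > K2 = 112; K2/α21 = 112/0.789 = 142 < K1 = 750.
Since the inequalities point opposite ways, species 1 can invade but species 2 cannot.

species 1 excludes species 2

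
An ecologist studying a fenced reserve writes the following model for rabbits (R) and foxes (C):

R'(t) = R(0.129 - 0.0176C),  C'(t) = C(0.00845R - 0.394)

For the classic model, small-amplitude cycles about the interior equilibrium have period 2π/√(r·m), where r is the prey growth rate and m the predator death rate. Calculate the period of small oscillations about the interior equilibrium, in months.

T ≈ 27.9 months

Here r = 0.129 and m = 0.394, so r·m = 0.0508.
ω = √0.0508 = 0.225 per month, hence T = 2π/ω ≈ 27.9 months.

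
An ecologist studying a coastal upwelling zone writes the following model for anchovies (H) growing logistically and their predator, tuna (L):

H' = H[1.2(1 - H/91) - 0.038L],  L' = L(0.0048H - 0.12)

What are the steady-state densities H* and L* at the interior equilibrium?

From dL/dt = 0 with L > 0: 0.0048H* = 0.12, so H* = 25.
Substitute into dH/dt = 0: 1.2(1 - 25/91) = 0.038L*.
The bracket is 0.725, giving L* = 0.87/0.038 = 22.9.

H* ≈ 25, L* ≈ 22.9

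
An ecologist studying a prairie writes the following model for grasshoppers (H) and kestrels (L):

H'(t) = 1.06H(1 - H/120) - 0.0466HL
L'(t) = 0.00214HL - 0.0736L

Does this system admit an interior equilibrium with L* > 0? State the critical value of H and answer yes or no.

Threshold H = 34.4; K > 34.4, so yes, the predator persists.

The predator equation gives dL/dt > 0 only when H > 0.0736/0.00214 = 34.4.
Without the predator, H → K = 120. Since 120 > 34.4, the predator can invade and persist.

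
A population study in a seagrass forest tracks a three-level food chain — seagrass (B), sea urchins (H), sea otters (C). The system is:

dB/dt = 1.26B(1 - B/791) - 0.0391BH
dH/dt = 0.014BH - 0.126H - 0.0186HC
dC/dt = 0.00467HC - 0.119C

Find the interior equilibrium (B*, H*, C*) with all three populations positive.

From dC/dt = 0: 0.00467H* = 0.119, so H* = 25.5.
From dB/dt = 0: 1.26(1 - B*/791) = 0.0391·25.5, giving B* = 791·(1 - 0.791) = 166.
From dH/dt = 0: 0.014·166 - 0.126 = 0.0186C*, so C* = 2.19/0.0186 = 118.

B* ≈ 166, H* ≈ 25.5, C* ≈ 118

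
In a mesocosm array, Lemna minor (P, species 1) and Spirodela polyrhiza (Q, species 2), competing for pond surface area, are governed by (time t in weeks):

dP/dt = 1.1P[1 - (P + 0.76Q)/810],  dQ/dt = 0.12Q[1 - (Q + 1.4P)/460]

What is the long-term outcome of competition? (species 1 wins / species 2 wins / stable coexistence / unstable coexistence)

Compare the nullcline intercepts: K1/α12 = 810/0.76 = 1070 > K2 = 460; K2/α21 = 460/1.4 = 329 < K1 = 810.
Since the inequalities point opposite ways, species 1 can invade but species 2 cannot.

species 1 excludes species 2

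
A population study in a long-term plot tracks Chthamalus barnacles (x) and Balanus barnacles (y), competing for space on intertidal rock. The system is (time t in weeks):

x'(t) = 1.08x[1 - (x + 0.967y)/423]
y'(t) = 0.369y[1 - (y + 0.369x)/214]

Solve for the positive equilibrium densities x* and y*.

x* ≈ 336, y* ≈ 90

Setting both brackets to zero gives the nullclines x + 0.967y = 423 and 0.369x + y = 214.
Substituting y = 214 - 0.369x into the first: x(1 - 0.967·0.369) = 423 - 0.967·214.
So x* = 216/0.643 = 336, and then y* = 214 - 0.369·336 = 90.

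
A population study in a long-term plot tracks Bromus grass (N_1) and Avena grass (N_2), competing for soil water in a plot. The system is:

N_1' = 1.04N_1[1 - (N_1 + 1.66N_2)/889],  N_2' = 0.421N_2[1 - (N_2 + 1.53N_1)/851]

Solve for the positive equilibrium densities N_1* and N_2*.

N_1* ≈ 340, N_2* ≈ 331

Setting both brackets to zero gives the nullclines N_1 + 1.66N_2 = 889 and 1.53N_1 + N_2 = 851.
Substituting N_2 = 851 - 1.53N_1 into the first: N_1(1 - 1.66·1.53) = 889 - 1.66·851.
So N_1* = -524/-1.54 = 340, and then N_2* = 851 - 1.53·340 = 331.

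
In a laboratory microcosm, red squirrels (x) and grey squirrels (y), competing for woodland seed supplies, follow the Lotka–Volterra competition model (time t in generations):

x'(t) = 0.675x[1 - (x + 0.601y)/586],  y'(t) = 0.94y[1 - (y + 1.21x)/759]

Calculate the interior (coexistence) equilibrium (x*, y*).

x* ≈ 476, y* ≈ 183

Setting both brackets to zero gives the nullclines x + 0.601y = 586 and 1.21x + y = 759.
Substituting y = 759 - 1.21x into the first: x(1 - 0.601·1.21) = 586 - 0.601·759.
So x* = 130/0.273 = 476, and then y* = 759 - 1.21·476 = 183.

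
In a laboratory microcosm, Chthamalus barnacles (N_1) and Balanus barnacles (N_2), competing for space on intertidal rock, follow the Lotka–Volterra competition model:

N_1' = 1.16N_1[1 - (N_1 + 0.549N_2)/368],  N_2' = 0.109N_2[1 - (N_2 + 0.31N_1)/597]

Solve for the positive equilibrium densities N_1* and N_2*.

Setting both brackets to zero gives the nullclines N_1 + 0.549N_2 = 368 and 0.31N_1 + N_2 = 597.
Substituting N_2 = 597 - 0.31N_1 into the first: N_1(1 - 0.549·0.31) = 368 - 0.549·597.
So N_1* = 40.2/0.83 = 48.5, and then N_2* = 597 - 0.31·48.5 = 582.

N_1* ≈ 48.5, N_2* ≈ 582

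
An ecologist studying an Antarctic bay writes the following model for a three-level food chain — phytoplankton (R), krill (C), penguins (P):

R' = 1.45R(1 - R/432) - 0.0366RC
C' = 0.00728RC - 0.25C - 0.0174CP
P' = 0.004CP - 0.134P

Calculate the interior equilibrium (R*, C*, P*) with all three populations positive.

From dP/dt = 0: 0.004C* = 0.134, so C* = 33.5.
From dR/dt = 0: 1.45(1 - R*/432) = 0.0366·33.5, giving R* = 432·(1 - 0.846) = 66.7.
From dC/dt = 0: 0.00728·66.7 - 0.25 = 0.0174P*, so P* = 0.236/0.0174 = 13.5.

R* ≈ 66.7, C* ≈ 33.5, P* ≈ 13.5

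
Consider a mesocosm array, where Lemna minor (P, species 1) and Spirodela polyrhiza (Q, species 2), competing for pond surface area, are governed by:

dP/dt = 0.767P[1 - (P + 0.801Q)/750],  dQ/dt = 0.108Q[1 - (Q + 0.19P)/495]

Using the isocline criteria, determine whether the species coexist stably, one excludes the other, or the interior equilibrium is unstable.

stable coexistence

Compare the nullcline intercepts: K1/α12 = 750/0.801 = 936 > K2 = 495; K2/α21 = 495/0.19 = 2610 > K1 = 750.
Since both inequalities hold, each species can invade when rare, so the interior equilibrium is stable.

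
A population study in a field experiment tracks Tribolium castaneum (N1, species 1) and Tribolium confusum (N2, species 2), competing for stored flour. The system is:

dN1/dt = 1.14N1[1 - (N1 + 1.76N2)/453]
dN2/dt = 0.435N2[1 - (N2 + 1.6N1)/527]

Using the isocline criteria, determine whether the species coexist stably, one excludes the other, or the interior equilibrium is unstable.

Compare the nullcline intercepts: K1/α12 = 453/1.76 = 257 < K2 = 527; K2/α21 = 527/1.6 = 329 < K1 = 453.
Since both are reversed, neither can invade when rare; the interior point is a saddle.

unstable coexistence (outcome depends on initial conditions)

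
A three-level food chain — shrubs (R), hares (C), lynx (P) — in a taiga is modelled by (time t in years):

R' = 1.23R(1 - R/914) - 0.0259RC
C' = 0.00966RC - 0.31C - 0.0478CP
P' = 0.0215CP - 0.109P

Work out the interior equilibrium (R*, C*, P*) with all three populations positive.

R* ≈ 816, C* ≈ 5.07, P* ≈ 159

From dP/dt = 0: 0.0215C* = 0.109, so C* = 5.07.
From dR/dt = 0: 1.23(1 - R*/914) = 0.0259·5.07, giving R* = 914·(1 - 0.107) = 816.
From dC/dt = 0: 0.00966·816 - 0.31 = 0.0478P*, so P* = 7.58/0.0478 = 159.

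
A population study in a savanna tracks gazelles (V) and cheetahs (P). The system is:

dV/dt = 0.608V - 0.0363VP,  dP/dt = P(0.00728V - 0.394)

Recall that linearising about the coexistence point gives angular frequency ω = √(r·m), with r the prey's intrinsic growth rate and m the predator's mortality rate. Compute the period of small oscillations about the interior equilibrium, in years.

Here r = 0.608 and m = 0.394, so r·m = 0.24.
ω = √0.24 = 0.489 per year, hence T = 2π/ω ≈ 12.8 years.

T ≈ 12.8 years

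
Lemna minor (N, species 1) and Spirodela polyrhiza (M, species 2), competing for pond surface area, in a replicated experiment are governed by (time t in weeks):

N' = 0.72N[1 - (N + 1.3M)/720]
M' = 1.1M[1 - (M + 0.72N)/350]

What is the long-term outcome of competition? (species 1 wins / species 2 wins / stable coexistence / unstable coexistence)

Compare the nullcline intercepts: K1/α12 = 720/1.3 = 554 > K2 = 350; K2/α21 = 350/0.72 = 486 < K1 = 720.
Since the inequalities point opposite ways, species 1 can invade but species 2 cannot.

species 1 excludes species 2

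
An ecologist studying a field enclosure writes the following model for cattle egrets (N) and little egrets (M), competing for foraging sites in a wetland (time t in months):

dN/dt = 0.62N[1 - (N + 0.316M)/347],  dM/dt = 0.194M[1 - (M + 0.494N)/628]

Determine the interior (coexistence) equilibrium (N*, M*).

Setting both brackets to zero gives the nullclines N + 0.316M = 347 and 0.494N + M = 628.
Substituting M = 628 - 0.494N into the first: N(1 - 0.316·0.494) = 347 - 0.316·628.
So N* = 149/0.844 = 176, and then M* = 628 - 0.494·176 = 541.

N* ≈ 176, M* ≈ 541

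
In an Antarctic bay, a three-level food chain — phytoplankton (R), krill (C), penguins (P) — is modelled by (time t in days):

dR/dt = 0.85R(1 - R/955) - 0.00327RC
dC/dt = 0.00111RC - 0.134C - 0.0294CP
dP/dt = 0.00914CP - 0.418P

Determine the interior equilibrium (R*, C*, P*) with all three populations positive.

R* ≈ 787, C* ≈ 45.7, P* ≈ 25.2

From dP/dt = 0: 0.00914C* = 0.418, so C* = 45.7.
From dR/dt = 0: 0.85(1 - R*/955) = 0.00327·45.7, giving R* = 955·(1 - 0.176) = 787.
From dC/dt = 0: 0.00111·787 - 0.134 = 0.0294P*, so P* = 0.74/0.0294 = 25.2.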